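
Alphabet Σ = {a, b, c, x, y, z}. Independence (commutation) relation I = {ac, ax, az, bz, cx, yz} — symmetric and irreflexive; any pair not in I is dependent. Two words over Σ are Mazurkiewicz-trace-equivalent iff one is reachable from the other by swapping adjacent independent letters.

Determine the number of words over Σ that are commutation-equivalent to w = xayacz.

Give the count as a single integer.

0(x) covers ∅
1(a) covers ∅
2(y) covers 0:x, 1:a
3(a) covers 2:y
4(c) covers 2:y
5(z) covers 4:c
floor of heap: 0:x, 1:a
completions by unplaced set U, small U first (add the entries for U minus each lowest piece of U):
  |U|=1: {3}:1  {5}:1
  |U|=2: {3,5}:2  {4,5}:1
  |U|=3: {3,4,5}:3
  |U|=4: {2,3,4,5}:3
  start at 0(x): 3
  start at 1(a): 3
sum over floor = 6

6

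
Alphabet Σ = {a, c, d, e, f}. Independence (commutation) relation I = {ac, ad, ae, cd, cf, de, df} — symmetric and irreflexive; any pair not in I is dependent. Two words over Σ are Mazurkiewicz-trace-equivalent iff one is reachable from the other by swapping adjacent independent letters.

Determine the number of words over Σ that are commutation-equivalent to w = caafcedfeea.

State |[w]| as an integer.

0(c) covers ∅
1(a) covers ∅
2(a) covers 1:a
3(f) covers 2:a
4(c) covers 0:c
5(e) covers 3:f, 4:c
6(d) covers ∅
7(f) covers 5:e
8(e) covers 7:f
9(e) covers 8:e
10(a) covers 7:f
floor of heap: 0:c, 1:a, 6:d
completions by unplaced set U, small U first (add the entries for U minus each lowest piece of U):
  |U|=1: {6}:1  {9}:1  {10}:1
  |U|=2: {6,9}:2  {6,10}:2  {8,9}:1  {9,10}:2
  |U|=3: {6,8,9}:3  {6,9,10}:6  {8,9,10}:3
  |U|=4: {6,8,9,10}:12  {7,8,9,10}:3
  |U|=5: {5,7,8,9,10}:3  {6,7,8,9,10}:15
  |U|=6: {3,5,7,8,9,10}:3  {4,5,7,8,9,10}:3  {5,6,7,8,9,10}:18
  |U|=7: {0,4,5,7,8,9,10}:3  {2,3,5,7,8,9,10}:3  {3,4,5,7,8,9,10}:6  {3,5,6,7,8,9,10}:21  {4,5,6,7,8,9,10}:21
  |U|=8: {0,3,4,5,7,8,9,10}:9  {0,4,5,6,7,8,9,10}:24  {1,2,3,5,7,8,9,10}:3  {2,3,4,5,7,8,9,10}:9  {2,3,5,6,7,8,9,10}:24  {3,4,5,6,7,8,9,10}:48
  |U|=9: {0,2,3,4,5,7,8,9,10}:18  {0,3,4,5,6,7,8,9,10}:81  {1,2,3,4,5,7,8,9,10}:12  {1,2,3,5,6,7,8,9,10}:27  {2,3,4,5,6,7,8,9,10}:81
  start at 0(c): 120
  start at 1(a): 180
  start at 6(d): 30
sum over floor = 330

330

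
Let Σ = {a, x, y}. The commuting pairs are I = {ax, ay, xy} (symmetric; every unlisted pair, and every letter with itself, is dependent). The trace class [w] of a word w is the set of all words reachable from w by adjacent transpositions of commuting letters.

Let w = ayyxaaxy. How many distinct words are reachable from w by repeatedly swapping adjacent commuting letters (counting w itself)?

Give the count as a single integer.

560

0(a) covers ∅
1(y) covers ∅
2(y) covers 1:y
3(x) covers ∅
4(a) covers 0:a
5(a) covers 4:a
6(x) covers 3:x
7(y) covers 2:y
floor of heap: 0:a, 1:y, 3:x
completions by unplaced set U, small U first (add the entries for U minus each lowest piece of U):
  |U|=1: {5}:1  {6}:1  {7}:1
  |U|=2: {2,7}:1  {3,6}:1  {4,5}:1  {5,6}:2  {5,7}:2  {6,7}:2
  |U|=3: {0,4,5}:1  {1,2,7}:1  {2,5,7}:3  {2,6,7}:3  {3,5,6}:3  {3,6,7}:3  {4,5,6}:3  {4,5,7}:3  {5,6,7}:6
  |U|=4: {0,4,5,6}:4  {0,4,5,7}:4  {1,2,5,7}:4  {1,2,6,7}:4  {2,3,6,7}:6  {2,4,5,7}:6  {2,5,6,7}:12  {3,4,5,6}:6  {3,5,6,7}:12  {4,5,6,7}:12
  |U|=5: {0,2,4,5,7}:10  {0,3,4,5,6}:10  {0,4,5,6,7}:20  {1,2,3,6,7}:10  {1,2,4,5,7}:10  {1,2,5,6,7}:20  {2,3,5,6,7}:30  {2,4,5,6,7}:30  {3,4,5,6,7}:30
  |U|=6: {0,1,2,4,5,7}:20  {0,2,4,5,6,7}:60  {0,3,4,5,6,7}:60  {1,2,3,5,6,7}:60  {1,2,4,5,6,7}:60  {2,3,4,5,6,7}:90
  start at 0(a): 210
  start at 1(y): 210
  start at 3(x): 140
sum over floor = 560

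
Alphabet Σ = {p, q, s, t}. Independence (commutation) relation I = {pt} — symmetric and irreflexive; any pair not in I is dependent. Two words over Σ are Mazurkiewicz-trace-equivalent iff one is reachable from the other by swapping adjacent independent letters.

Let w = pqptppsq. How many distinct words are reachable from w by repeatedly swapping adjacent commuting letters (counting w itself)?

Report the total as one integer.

#0=p has no predecessor
#1=q depends on [0:p]
#2=p depends on [1:q]
#3=t depends on [1:q]
#4=p depends on [2:p]
#5=p depends on [4:p]
#6=s depends on [3:t, 5:p]
#7=q depends on [6:s]
sources: [0:p]
N(rest) = Σ N(rest − s) over sources s of rest; N(one piece) = 1:
  size 1 → [7]=1
  size 2 → [6,7]=1
  size 3 → [3,6,7]=1  [5,6,7]=1
  size 4 → [3,5,6,7]=2  [4,5,6,7]=1
  size 5 → [2,4,5,6,7]=1  [3,4,5,6,7]=3
  size 6 → [2,3,4,5,6,7]=4
  first=0(p) contributes 4

4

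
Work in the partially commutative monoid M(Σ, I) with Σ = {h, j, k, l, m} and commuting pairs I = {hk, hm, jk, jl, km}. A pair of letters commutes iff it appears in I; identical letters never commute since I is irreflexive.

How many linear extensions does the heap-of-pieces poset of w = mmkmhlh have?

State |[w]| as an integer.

20

drop 0:m onto floor
drop 1:m onto {0:m}
drop 2:k onto floor
drop 3:m onto {1:m}
drop 4:h onto floor
drop 5:l onto {2:k, 3:m, 4:h}
drop 6:h onto {5:l}
ground layer = {0:m, 2:k, 4:h}
drop-orders for the pieces not yet dropped (sum over which currently-grounded one goes next):
  1 to go: {6} 1
  2 to go: {5,6} 1
  3 to go: {2,5,6} 1  {3,5,6} 1  {4,5,6} 1
  4 to go: {1,3,5,6} 1  {2,3,5,6} 2  {2,4,5,6} 2  {3,4,5,6} 2
  5 to go: {0,1,3,5,6} 1  {1,2,3,5,6} 3  {1,3,4,5,6} 3  {2,3,4,5,6} 6
  if 0:m drops first: 12 orders
  if 2:k drops first: 4 orders
  if 4:h drops first: 4 orders
heap linearizations: 20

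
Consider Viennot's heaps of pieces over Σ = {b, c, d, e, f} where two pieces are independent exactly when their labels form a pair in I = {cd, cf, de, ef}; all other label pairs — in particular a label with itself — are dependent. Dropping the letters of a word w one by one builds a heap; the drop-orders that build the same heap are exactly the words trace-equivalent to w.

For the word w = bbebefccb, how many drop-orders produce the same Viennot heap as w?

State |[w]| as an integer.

4

piece 0:b — minimal
piece 1:b rests on {0:b}
piece 2:e rests on {1:b}
piece 3:b rests on {2:e}
piece 4:e rests on {3:b}
piece 5:f rests on {3:b}
piece 6:c rests on {4:e}
piece 7:c rests on {6:c}
piece 8:b rests on {5:f, 7:c}
minimal pieces: {0:b}
ways to finish when only these pieces remain (= sum over removing one remaining piece with nothing left below it):
  1 left: {8}→1
  2 left: {5,8}→1  {7,8}→1
  3 left: {5,7,8}→2  {6,7,8}→1
  4 left: {4,6,7,8}→1  {5,6,7,8}→3
  5 left: {4,5,6,7,8}→4
  6 left: {3,4,5,6,7,8}→4
  7 left: {2,3,4,5,6,7,8}→4
  placing 0:b first → 4 extensions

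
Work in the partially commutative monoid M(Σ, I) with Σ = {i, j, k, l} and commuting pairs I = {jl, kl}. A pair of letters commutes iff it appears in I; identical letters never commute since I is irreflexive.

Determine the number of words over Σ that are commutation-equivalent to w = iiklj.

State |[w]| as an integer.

piece 0:i — minimal
piece 1:i rests on {0:i}
piece 2:k rests on {1:i}
piece 3:l rests on {1:i}
piece 4:j rests on {2:k}
minimal pieces: {0:i}
ways to finish when only these pieces remain (= sum over removing one remaining piece with nothing left below it):
  1 left: {3}→1  {4}→1
  2 left: {2,4}→1  {3,4}→2
  3 left: {2,3,4}→3
  placing 0:i first → 3 extensions

3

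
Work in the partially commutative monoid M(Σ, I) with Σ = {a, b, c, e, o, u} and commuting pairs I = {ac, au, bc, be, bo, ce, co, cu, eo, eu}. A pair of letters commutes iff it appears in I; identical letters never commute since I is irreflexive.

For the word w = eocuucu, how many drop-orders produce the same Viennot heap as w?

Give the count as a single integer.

drop 0:e onto floor
drop 1:o onto floor
drop 2:c onto floor
drop 3:u onto {1:o}
drop 4:u onto {3:u}
drop 5:c onto {2:c}
drop 6:u onto {4:u}
ground layer = {0:e, 1:o, 2:c}
drop-orders for the pieces not yet dropped (sum over which currently-grounded one goes next):
  1 to go: {0} 1  {5} 1  {6} 1
  2 to go: {0,5} 2  {0,6} 2  {2,5} 1  {4,6} 1  {5,6} 2
  3 to go: {0,2,5} 3  {0,4,6} 3  {0,5,6} 6  {2,5,6} 3  {3,4,6} 1  {4,5,6} 3
  4 to go: {0,2,5,6} 12  {0,3,4,6} 4  {0,4,5,6} 12  {1,3,4,6} 1  {2,4,5,6} 6  {3,4,5,6} 4
  5 to go: {0,1,3,4,6} 5  {0,2,4,5,6} 30  {0,3,4,5,6} 20  {1,3,4,5,6} 5  {2,3,4,5,6} 10
  if 0:e drops first: 15 orders
  if 1:o drops first: 60 orders
  if 2:c drops first: 30 orders
heap linearizations: 105

105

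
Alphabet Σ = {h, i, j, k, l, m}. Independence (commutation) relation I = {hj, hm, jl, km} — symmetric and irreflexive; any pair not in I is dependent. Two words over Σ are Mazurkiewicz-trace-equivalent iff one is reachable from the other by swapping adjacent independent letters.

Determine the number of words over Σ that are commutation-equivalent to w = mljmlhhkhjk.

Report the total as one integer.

drop 0:m onto floor
drop 1:l onto {0:m}
drop 2:j onto {0:m}
drop 3:m onto {1:l, 2:j}
drop 4:l onto {3:m}
drop 5:h onto {4:l}
drop 6:h onto {5:h}
drop 7:k onto {6:h}
drop 8:h onto {7:k}
drop 9:j onto {7:k}
drop 10:k onto {8:h, 9:j}
ground layer = {0:m}
drop-orders for the pieces not yet dropped (sum over which currently-grounded one goes next):
  1 to go: {10} 1
  2 to go: {8,10} 1  {9,10} 1
  3 to go: {8,9,10} 2
  4 to go: {7,8,9,10} 2
  5 to go: {6,7,8,9,10} 2
  6 to go: {5,6,7,8,9,10} 2
  7 to go: {4,5,6,7,8,9,10} 2
  8 to go: {3,4,5,6,7,8,9,10} 2
  9 to go: {1,3,4,5,6,7,8,9,10} 2  {2,3,4,5,6,7,8,9,10} 2
  if 0:m drops first: 4 orders

4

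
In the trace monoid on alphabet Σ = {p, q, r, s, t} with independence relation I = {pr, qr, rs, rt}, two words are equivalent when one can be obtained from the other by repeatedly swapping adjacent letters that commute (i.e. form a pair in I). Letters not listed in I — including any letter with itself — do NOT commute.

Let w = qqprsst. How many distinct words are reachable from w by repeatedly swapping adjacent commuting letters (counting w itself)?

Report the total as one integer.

7

0(q) covers ∅
1(q) covers 0:q
2(p) covers 1:q
3(r) covers ∅
4(s) covers 2:p
5(s) covers 4:s
6(t) covers 5:s
floor of heap: 0:q, 3:r
completions by unplaced set U, small U first (add the entries for U minus each lowest piece of U):
  |U|=1: {3}:1  {6}:1
  |U|=2: {3,6}:2  {5,6}:1
  |U|=3: {3,5,6}:3  {4,5,6}:1
  |U|=4: {2,4,5,6}:1  {3,4,5,6}:4
  |U|=5: {1,2,4,5,6}:1  {2,3,4,5,6}:5
  start at 0(q): 6
  start at 3(r): 1
sum over floor = 7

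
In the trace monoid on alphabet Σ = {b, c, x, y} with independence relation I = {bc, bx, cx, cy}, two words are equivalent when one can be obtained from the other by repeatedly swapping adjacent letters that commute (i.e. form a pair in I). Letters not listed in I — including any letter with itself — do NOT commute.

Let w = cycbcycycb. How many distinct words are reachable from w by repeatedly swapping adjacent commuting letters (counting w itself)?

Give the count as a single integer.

252

drop 0:c onto floor
drop 1:y onto floor
drop 2:c onto {0:c}
drop 3:b onto {1:y}
drop 4:c onto {2:c}
drop 5:y onto {3:b}
drop 6:c onto {4:c}
drop 7:y onto {5:y}
drop 8:c onto {6:c}
drop 9:b onto {7:y}
ground layer = {0:c, 1:y}
drop-orders for the pieces not yet dropped (sum over which currently-grounded one goes next):
  1 to go: {8} 1  {9} 1
  2 to go: {6,8} 1  {7,9} 1  {8,9} 2
  3 to go: {4,6,8} 1  {5,7,9} 1  {6,8,9} 3  {7,8,9} 3
  4 to go: {2,4,6,8} 1  {3,5,7,9} 1  {4,6,8,9} 4  {5,7,8,9} 4  {6,7,8,9} 6
  5 to go: {0,2,4,6,8} 1  {1,3,5,7,9} 1  {2,4,6,8,9} 5  {3,5,7,8,9} 5  {4,6,7,8,9} 10  {5,6,7,8,9} 10
  6 to go: {0,2,4,6,8,9} 6  {1,3,5,7,8,9} 6  {2,4,6,7,8,9} 15  {3,5,6,7,8,9} 15  {4,5,6,7,8,9} 20
  7 to go: {0,2,4,6,7,8,9} 21  {1,3,5,6,7,8,9} 21  {2,4,5,6,7,8,9} 35  {3,4,5,6,7,8,9} 35
  8 to go: {0,2,4,5,6,7,8,9} 56  {1,3,4,5,6,7,8,9} 56  {2,3,4,5,6,7,8,9} 70
  if 0:c drops first: 126 orders
  if 1:y drops first: 126 orders
heap linearizations: 252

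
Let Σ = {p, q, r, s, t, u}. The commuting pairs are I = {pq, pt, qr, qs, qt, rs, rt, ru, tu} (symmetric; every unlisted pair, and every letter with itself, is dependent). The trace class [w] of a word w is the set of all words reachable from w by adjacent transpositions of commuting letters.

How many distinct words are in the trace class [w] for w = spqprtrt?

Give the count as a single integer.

drop 0:s onto floor
drop 1:p onto {0:s}
drop 2:q onto floor
drop 3:p onto {1:p}
drop 4:r onto {3:p}
drop 5:t onto {0:s}
drop 6:r onto {4:r}
drop 7:t onto {5:t}
ground layer = {0:s, 2:q}
drop-orders for the pieces not yet dropped (sum over which currently-grounded one goes next):
  1 to go: {2} 1  {6} 1  {7} 1
  2 to go: {2,6} 2  {2,7} 2  {4,6} 1  {5,7} 1  {6,7} 2
  3 to go: {2,4,6} 3  {2,5,7} 3  {2,6,7} 6  {3,4,6} 1  {4,6,7} 3  {5,6,7} 3
  4 to go: {1,3,4,6} 1  {2,3,4,6} 4  {2,4,6,7} 12  {2,5,6,7} 12  {3,4,6,7} 4  {4,5,6,7} 6
  5 to go: {1,2,3,4,6} 5  {1,3,4,6,7} 5  {2,3,4,6,7} 20  {2,4,5,6,7} 30  {3,4,5,6,7} 10
  6 to go: {1,2,3,4,6,7} 30  {1,3,4,5,6,7} 15  {2,3,4,5,6,7} 60
  if 0:s drops first: 105 orders
  if 2:q drops first: 15 orders
heap linearizations: 120

120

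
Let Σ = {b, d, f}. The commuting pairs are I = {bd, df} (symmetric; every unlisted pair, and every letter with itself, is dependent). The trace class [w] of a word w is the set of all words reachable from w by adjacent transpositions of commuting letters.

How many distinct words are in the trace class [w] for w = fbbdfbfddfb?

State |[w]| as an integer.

165

#0=f has no predecessor
#1=b depends on [0:f]
#2=b depends on [1:b]
#3=d has no predecessor
#4=f depends on [2:b]
#5=b depends on [4:f]
#6=f depends on [5:b]
#7=d depends on [3:d]
#8=d depends on [7:d]
#9=f depends on [6:f]
#10=b depends on [9:f]
sources: [0:f, 3:d]
N(rest) = Σ N(rest − s) over sources s of rest; N(one piece) = 1:
  size 1 → [8]=1  [10]=1
  size 2 → [7,8]=1  [8,10]=2  [9,10]=1
  size 3 → [3,7,8]=1  [6,9,10]=1  [7,8,10]=3  [8,9,10]=3
  size 4 → [3,7,8,10]=4  [5,6,9,10]=1  [6,8,9,10]=4  [7,8,9,10]=6
  size 5 → [3,7,8,9,10]=10  [4,5,6,9,10]=1  [5,6,8,9,10]=5  [6,7,8,9,10]=10
  size 6 → [2,4,5,6,9,10]=1  [3,6,7,8,9,10]=20  [4,5,6,8,9,10]=6  [5,6,7,8,9,10]=15
  size 7 → [1,2,4,5,6,9,10]=1  [2,4,5,6,8,9,10]=7  [3,5,6,7,8,9,10]=35  [4,5,6,7,8,9,10]=21
  size 8 → [0,1,2,4,5,6,9,10]=1  [1,2,4,5,6,8,9,10]=8  [2,4,5,6,7,8,9,10]=28  [3,4,5,6,7,8,9,10]=56
  size 9 → [0,1,2,4,5,6,8,9,10]=9  [1,2,4,5,6,7,8,9,10]=36  [2,3,4,5,6,7,8,9,10]=84
  first=0(f) contributes 120
  first=3(d) contributes 45
|[w]| = 165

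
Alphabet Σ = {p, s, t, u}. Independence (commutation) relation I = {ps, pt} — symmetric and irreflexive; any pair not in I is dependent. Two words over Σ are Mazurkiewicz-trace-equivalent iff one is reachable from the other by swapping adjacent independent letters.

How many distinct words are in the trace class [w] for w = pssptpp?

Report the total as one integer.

piece 0:p — minimal
piece 1:s — minimal
piece 2:s rests on {1:s}
piece 3:p rests on {0:p}
piece 4:t rests on {2:s}
piece 5:p rests on {3:p}
piece 6:p rests on {5:p}
minimal pieces: {0:p, 1:s}
ways to finish when only these pieces remain (= sum over removing one remaining piece with nothing left below it):
  1 left: {4}→1  {6}→1
  2 left: {2,4}→1  {4,6}→2  {5,6}→1
  3 left: {1,2,4}→1  {2,4,6}→3  {3,5,6}→1  {4,5,6}→3
  4 left: {0,3,5,6}→1  {1,2,4,6}→4  {2,4,5,6}→6  {3,4,5,6}→4
  5 left: {0,3,4,5,6}→5  {1,2,4,5,6}→10  {2,3,4,5,6}→10
  placing 0:p first → 20 extensions
  placing 1:s first → 15 extensions
total linear extensions = 35

35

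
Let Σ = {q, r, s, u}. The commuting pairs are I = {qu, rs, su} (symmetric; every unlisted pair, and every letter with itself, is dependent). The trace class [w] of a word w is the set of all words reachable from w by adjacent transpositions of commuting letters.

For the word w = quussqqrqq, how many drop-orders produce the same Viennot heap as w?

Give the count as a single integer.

piece 0:q — minimal
piece 1:u — minimal
piece 2:u rests on {1:u}
piece 3:s rests on {0:q}
piece 4:s rests on {3:s}
piece 5:q rests on {4:s}
piece 6:q rests on {5:q}
piece 7:r rests on {2:u, 6:q}
piece 8:q rests on {7:r}
piece 9:q rests on {8:q}
minimal pieces: {0:q, 1:u}
ways to finish when only these pieces remain (= sum over removing one remaining piece with nothing left below it):
  1 left: {9}→1
  2 left: {8,9}→1
  3 left: {7,8,9}→1
  4 left: {2,7,8,9}→1  {6,7,8,9}→1
  5 left: {1,2,7,8,9}→1  {2,6,7,8,9}→2  {5,6,7,8,9}→1
  6 left: {1,2,6,7,8,9}→3  {2,5,6,7,8,9}→3  {4,5,6,7,8,9}→1
  7 left: {1,2,5,6,7,8,9}→6  {2,4,5,6,7,8,9}→4  {3,4,5,6,7,8,9}→1
  8 left: {0,3,4,5,6,7,8,9}→1  {1,2,4,5,6,7,8,9}→10  {2,3,4,5,6,7,8,9}→5
  placing 0:q first → 15 extensions
  placing 1:u first → 6 extensions
total linear extensions = 21

21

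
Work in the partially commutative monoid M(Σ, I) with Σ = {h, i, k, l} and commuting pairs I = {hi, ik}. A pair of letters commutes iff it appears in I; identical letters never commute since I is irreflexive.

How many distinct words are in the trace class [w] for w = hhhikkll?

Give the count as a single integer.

drop 0:h onto floor
drop 1:h onto {0:h}
drop 2:h onto {1:h}
drop 3:i onto floor
drop 4:k onto {2:h}
drop 5:k onto {4:k}
drop 6:l onto {3:i, 5:k}
drop 7:l onto {6:l}
ground layer = {0:h, 3:i}
drop-orders for the pieces not yet dropped (sum over which currently-grounded one goes next):
  1 to go: {7} 1
  2 to go: {6,7} 1
  3 to go: {3,6,7} 1  {5,6,7} 1
  4 to go: {3,5,6,7} 2  {4,5,6,7} 1
  5 to go: {2,4,5,6,7} 1  {3,4,5,6,7} 3
  6 to go: {1,2,4,5,6,7} 1  {2,3,4,5,6,7} 4
  if 0:h drops first: 5 orders
  if 3:i drops first: 1 orders
heap linearizations: 6

6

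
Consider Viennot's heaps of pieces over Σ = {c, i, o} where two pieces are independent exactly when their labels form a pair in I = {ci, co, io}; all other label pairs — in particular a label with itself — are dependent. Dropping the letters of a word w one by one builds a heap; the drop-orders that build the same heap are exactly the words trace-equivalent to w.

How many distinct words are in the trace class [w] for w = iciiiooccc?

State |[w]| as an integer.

piece 0:i — minimal
piece 1:c — minimal
piece 2:i rests on {0:i}
piece 3:i rests on {2:i}
piece 4:i rests on {3:i}
piece 5:o — minimal
piece 6:o rests on {5:o}
piece 7:c rests on {1:c}
piece 8:c rests on {7:c}
piece 9:c rests on {8:c}
minimal pieces: {0:i, 1:c, 5:o}
ways to finish when only these pieces remain (= sum over removing one remaining piece with nothing left below it):
  1 left: {4}→1  {6}→1  {9}→1
  2 left: {3,4}→1  {4,6}→2  {4,9}→2  {5,6}→1  {6,9}→2  {8,9}→1
  3 left: {2,3,4}→1  {3,4,6}→3  {3,4,9}→3  {4,5,6}→3  {4,6,9}→6  {4,8,9}→3  {5,6,9}→3  {6,8,9}→3  {7,8,9}→1
  4 left: {0,2,3,4}→1  {1,7,8,9}→1  {2,3,4,6}→4  {2,3,4,9}→4  {3,4,5,6}→6  {3,4,6,9}→12  {3,4,8,9}→6  {4,5,6,9}→12  {4,6,8,9}→12  {4,7,8,9}→4  {5,6,8,9}→6  {6,7,8,9}→4
  5 left: {0,2,3,4,6}→5  {0,2,3,4,9}→5  {1,4,7,8,9}→5  {1,6,7,8,9}→5  {2,3,4,5,6}→10  {2,3,4,6,9}→20  {2,3,4,8,9}→10  {3,4,5,6,9}→30  {3,4,6,8,9}→30  {3,4,7,8,9}→10  {4,5,6,8,9}→30  {4,6,7,8,9}→20  {5,6,7,8,9}→10
  6 left: {0,2,3,4,5,6}→15  {0,2,3,4,6,9}→30  {0,2,3,4,8,9}→15  {1,3,4,7,8,9}→15  {1,4,6,7,8,9}→30  {1,5,6,7,8,9}→15  {2,3,4,5,6,9}→60  {2,3,4,6,8,9}→60  {2,3,4,7,8,9}→20  {3,4,5,6,8,9}→90  {3,4,6,7,8,9}→60  {4,5,6,7,8,9}→60
  7 left: {0,2,3,4,5,6,9}→105  {0,2,3,4,6,8,9}→105  {0,2,3,4,7,8,9}→35  {1,2,3,4,7,8,9}→35  {1,3,4,6,7,8,9}→105  {1,4,5,6,7,8,9}→105  {2,3,4,5,6,8,9}→210  {2,3,4,6,7,8,9}→140  {3,4,5,6,7,8,9}→210
  8 left: {0,1,2,3,4,7,8,9}→70  {0,2,3,4,5,6,8,9}→420  {0,2,3,4,6,7,8,9}→280  {1,2,3,4,6,7,8,9}→280  {1,3,4,5,6,7,8,9}→420  {2,3,4,5,6,7,8,9}→560
  placing 0:i first → 1260 extensions
  placing 1:c first → 1260 extensions
  placing 5:o first → 630 extensions
total linear extensions = 3150

3150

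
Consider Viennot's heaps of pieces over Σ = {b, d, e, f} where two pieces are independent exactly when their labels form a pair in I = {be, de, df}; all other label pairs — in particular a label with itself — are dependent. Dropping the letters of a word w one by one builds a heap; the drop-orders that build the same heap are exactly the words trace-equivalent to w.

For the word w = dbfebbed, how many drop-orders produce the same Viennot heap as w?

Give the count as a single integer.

10

0(d) covers ∅
1(b) covers 0:d
2(f) covers 1:b
3(e) covers 2:f
4(b) covers 2:f
5(b) covers 4:b
6(e) covers 3:e
7(d) covers 5:b
floor of heap: 0:d
completions by unplaced set U, small U first (add the entries for U minus each lowest piece of U):
  |U|=1: {6}:1  {7}:1
  |U|=2: {3,6}:1  {5,7}:1  {6,7}:2
  |U|=3: {3,6,7}:3  {4,5,7}:1  {5,6,7}:3
  |U|=4: {3,5,6,7}:6  {4,5,6,7}:4
  |U|=5: {3,4,5,6,7}:10
  |U|=6: {2,3,4,5,6,7}:10
  start at 0(d): 10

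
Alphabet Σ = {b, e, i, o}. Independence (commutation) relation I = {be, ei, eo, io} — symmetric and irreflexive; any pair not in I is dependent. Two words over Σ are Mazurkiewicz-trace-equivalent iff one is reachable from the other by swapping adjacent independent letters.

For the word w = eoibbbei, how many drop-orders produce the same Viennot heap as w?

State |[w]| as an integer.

56

drop 0:e onto floor
drop 1:o onto floor
drop 2:i onto floor
drop 3:b onto {1:o, 2:i}
drop 4:b onto {3:b}
drop 5:b onto {4:b}
drop 6:e onto {0:e}
drop 7:i onto {5:b}
ground layer = {0:e, 1:o, 2:i}
drop-orders for the pieces not yet dropped (sum over which currently-grounded one goes next):
  1 to go: {6} 1  {7} 1
  2 to go: {0,6} 1  {5,7} 1  {6,7} 2
  3 to go: {0,6,7} 3  {4,5,7} 1  {5,6,7} 3
  4 to go: {0,5,6,7} 6  {3,4,5,7} 1  {4,5,6,7} 4
  5 to go: {0,4,5,6,7} 10  {1,3,4,5,7} 1  {2,3,4,5,7} 1  {3,4,5,6,7} 5
  6 to go: {0,3,4,5,6,7} 15  {1,2,3,4,5,7} 2  {1,3,4,5,6,7} 6  {2,3,4,5,6,7} 6
  if 0:e drops first: 14 orders
  if 1:o drops first: 21 orders
  if 2:i drops first: 21 orders
heap linearizations: 56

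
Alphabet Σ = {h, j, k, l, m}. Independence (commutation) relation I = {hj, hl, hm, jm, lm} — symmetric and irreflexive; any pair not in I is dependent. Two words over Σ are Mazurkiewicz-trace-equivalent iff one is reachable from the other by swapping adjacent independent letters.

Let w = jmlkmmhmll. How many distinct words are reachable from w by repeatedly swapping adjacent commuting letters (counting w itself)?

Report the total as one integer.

0(j) covers ∅
1(m) covers ∅
2(l) covers 0:j
3(k) covers 1:m, 2:l
4(m) covers 3:k
5(m) covers 4:m
6(h) covers 3:k
7(m) covers 5:m
8(l) covers 3:k
9(l) covers 8:l
floor of heap: 0:j, 1:m
completions by unplaced set U, small U first (add the entries for U minus each lowest piece of U):
  |U|=1: {6}:1  {7}:1  {9}:1
  |U|=2: {5,7}:1  {6,7}:2  {6,9}:2  {7,9}:2  {8,9}:1
  |U|=3: {4,5,7}:1  {5,6,7}:3  {5,7,9}:3  {6,7,9}:6  {6,8,9}:3  {7,8,9}:3
  |U|=4: {4,5,6,7}:4  {4,5,7,9}:4  {5,6,7,9}:12  {5,7,8,9}:6  {6,7,8,9}:12
  |U|=5: {4,5,6,7,9}:20  {4,5,7,8,9}:10  {5,6,7,8,9}:30
  |U|=6: {4,5,6,7,8,9}:60
  |U|=7: {3,4,5,6,7,8,9}:60
  |U|=8: {1,3,4,5,6,7,8,9}:60  {2,3,4,5,6,7,8,9}:60
  start at 0(j): 120
  start at 1(m): 60
sum over floor = 180

180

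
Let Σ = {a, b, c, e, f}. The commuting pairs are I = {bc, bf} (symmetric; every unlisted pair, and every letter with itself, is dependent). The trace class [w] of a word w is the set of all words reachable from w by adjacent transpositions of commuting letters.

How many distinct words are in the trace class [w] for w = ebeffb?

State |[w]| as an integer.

drop 0:e onto floor
drop 1:b onto {0:e}
drop 2:e onto {1:b}
drop 3:f onto {2:e}
drop 4:f onto {3:f}
drop 5:b onto {2:e}
ground layer = {0:e}
drop-orders for the pieces not yet dropped (sum over which currently-grounded one goes next):
  1 to go: {4} 1  {5} 1
  2 to go: {3,4} 1  {4,5} 2
  3 to go: {3,4,5} 3
  4 to go: {2,3,4,5} 3
  if 0:e drops first: 3 orders

3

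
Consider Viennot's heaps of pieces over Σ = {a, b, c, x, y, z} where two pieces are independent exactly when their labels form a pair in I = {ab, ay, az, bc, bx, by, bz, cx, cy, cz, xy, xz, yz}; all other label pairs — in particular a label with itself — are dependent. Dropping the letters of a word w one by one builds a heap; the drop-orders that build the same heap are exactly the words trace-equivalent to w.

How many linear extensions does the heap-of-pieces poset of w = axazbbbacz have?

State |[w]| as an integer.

0(a) covers ∅
1(x) covers 0:a
2(a) covers 1:x
3(z) covers ∅
4(b) covers ∅
5(b) covers 4:b
6(b) covers 5:b
7(a) covers 2:a
8(c) covers 7:a
9(z) covers 3:z
floor of heap: 0:a, 3:z, 4:b
completions by unplaced set U, small U first (add the entries for U minus each lowest piece of U):
  |U|=1: {6}:1  {8}:1  {9}:1
  |U|=2: {3,9}:1  {5,6}:1  {6,8}:2  {6,9}:2  {7,8}:1  {8,9}:2
  |U|=3: {2,7,8}:1  {3,6,9}:3  {3,8,9}:3  {4,5,6}:1  {5,6,8}:3  {5,6,9}:3  {6,7,8}:3  {6,8,9}:6  {7,8,9}:3
  |U|=4: {1,2,7,8}:1  {2,6,7,8}:4  {2,7,8,9}:4  {3,5,6,9}:6  {3,6,8,9}:12  {3,7,8,9}:6  {4,5,6,8}:4  {4,5,6,9}:4  {5,6,7,8}:6  {5,6,8,9}:12  {6,7,8,9}:12
  |U|=5: {0,1,2,7,8}:1  {1,2,6,7,8}:5  {1,2,7,8,9}:5  {2,3,7,8,9}:10  {2,5,6,7,8}:10  {2,6,7,8,9}:20  {3,4,5,6,9}:10  {3,5,6,8,9}:30  {3,6,7,8,9}:30  {4,5,6,7,8}:10  {4,5,6,8,9}:20  {5,6,7,8,9}:30
  |U|=6: {0,1,2,6,7,8}:6  {0,1,2,7,8,9}:6  {1,2,3,7,8,9}:15  {1,2,5,6,7,8}:15  {1,2,6,7,8,9}:30  {2,3,6,7,8,9}:60  {2,4,5,6,7,8}:20  {2,5,6,7,8,9}:60  {3,4,5,6,8,9}:60  {3,5,6,7,8,9}:90  {4,5,6,7,8,9}:60
  |U|=7: {0,1,2,3,7,8,9}:21  {0,1,2,5,6,7,8}:21  {0,1,2,6,7,8,9}:42  {1,2,3,6,7,8,9}:105  {1,2,4,5,6,7,8}:35  {1,2,5,6,7,8,9}:105  {2,3,5,6,7,8,9}:210  {2,4,5,6,7,8,9}:140  {3,4,5,6,7,8,9}:210
  |U|=8: {0,1,2,3,6,7,8,9}:168  {0,1,2,4,5,6,7,8}:56  {0,1,2,5,6,7,8,9}:168  {1,2,3,5,6,7,8,9}:420  {1,2,4,5,6,7,8,9}:280  {2,3,4,5,6,7,8,9}:560
  start at 0(a): 1260
  start at 3(z): 504
  start at 4(b): 756
sum over floor = 2520

2520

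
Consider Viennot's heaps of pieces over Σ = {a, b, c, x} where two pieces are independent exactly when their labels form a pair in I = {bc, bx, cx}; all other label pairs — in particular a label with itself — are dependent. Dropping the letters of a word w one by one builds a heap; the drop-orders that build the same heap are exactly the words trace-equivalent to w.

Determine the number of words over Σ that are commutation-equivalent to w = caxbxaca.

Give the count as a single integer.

3

0(c) covers ∅
1(a) covers 0:c
2(x) covers 1:a
3(b) covers 1:a
4(x) covers 2:x
5(a) covers 3:b, 4:x
6(c) covers 5:a
7(a) covers 6:c
floor of heap: 0:c
completions by unplaced set U, small U first (add the entries for U minus each lowest piece of U):
  |U|=1: {7}:1
  |U|=2: {6,7}:1
  |U|=3: {5,6,7}:1
  |U|=4: {3,5,6,7}:1  {4,5,6,7}:1
  |U|=5: {2,4,5,6,7}:1  {3,4,5,6,7}:2
  |U|=6: {2,3,4,5,6,7}:3
  start at 0(c): 3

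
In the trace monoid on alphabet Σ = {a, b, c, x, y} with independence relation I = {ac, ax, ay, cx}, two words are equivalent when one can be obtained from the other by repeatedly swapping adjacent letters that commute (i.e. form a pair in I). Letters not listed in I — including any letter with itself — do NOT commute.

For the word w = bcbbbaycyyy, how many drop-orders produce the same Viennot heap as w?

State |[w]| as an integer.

6

piece 0:b — minimal
piece 1:c rests on {0:b}
piece 2:b rests on {1:c}
piece 3:b rests on {2:b}
piece 4:b rests on {3:b}
piece 5:a rests on {4:b}
piece 6:y rests on {4:b}
piece 7:c rests on {6:y}
piece 8:y rests on {7:c}
piece 9:y rests on {8:y}
piece 10:y rests on {9:y}
minimal pieces: {0:b}
ways to finish when only these pieces remain (= sum over removing one remaining piece with nothing left below it):
  1 left: {5}→1  {10}→1
  2 left: {5,10}→2  {9,10}→1
  3 left: {5,9,10}→3  {8,9,10}→1
  4 left: {5,8,9,10}→4  {7,8,9,10}→1
  5 left: {5,7,8,9,10}→5  {6,7,8,9,10}→1
  6 left: {5,6,7,8,9,10}→6
  7 left: {4,5,6,7,8,9,10}→6
  8 left: {3,4,5,6,7,8,9,10}→6
  9 left: {2,3,4,5,6,7,8,9,10}→6
  placing 0:b first → 6 extensions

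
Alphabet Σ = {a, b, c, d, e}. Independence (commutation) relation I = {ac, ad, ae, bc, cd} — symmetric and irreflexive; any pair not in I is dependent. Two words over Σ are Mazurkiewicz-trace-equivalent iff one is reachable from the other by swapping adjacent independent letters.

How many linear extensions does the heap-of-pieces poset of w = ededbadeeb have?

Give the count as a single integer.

#0=e has no predecessor
#1=d depends on [0:e]
#2=e depends on [1:d]
#3=d depends on [2:e]
#4=b depends on [3:d]
#5=a depends on [4:b]
#6=d depends on [4:b]
#7=e depends on [6:d]
#8=e depends on [7:e]
#9=b depends on [5:a, 8:e]
sources: [0:e]
N(rest) = Σ N(rest − s) over sources s of rest; N(one piece) = 1:
  size 1 → [9]=1
  size 2 → [5,9]=1  [8,9]=1
  size 3 → [5,8,9]=2  [7,8,9]=1
  size 4 → [5,7,8,9]=3  [6,7,8,9]=1
  size 5 → [5,6,7,8,9]=4
  size 6 → [4,5,6,7,8,9]=4
  size 7 → [3,4,5,6,7,8,9]=4
  size 8 → [2,3,4,5,6,7,8,9]=4
  first=0(e) contributes 4

4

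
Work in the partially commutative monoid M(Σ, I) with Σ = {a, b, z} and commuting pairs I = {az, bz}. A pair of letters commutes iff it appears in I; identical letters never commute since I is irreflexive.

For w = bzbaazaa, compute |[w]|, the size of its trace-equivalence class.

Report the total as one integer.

28

0(b) covers ∅
1(z) covers ∅
2(b) covers 0:b
3(a) covers 2:b
4(a) covers 3:a
5(z) covers 1:z
6(a) covers 4:a
7(a) covers 6:a
floor of heap: 0:b, 1:z
completions by unplaced set U, small U first (add the entries for U minus each lowest piece of U):
  |U|=1: {5}:1  {7}:1
  |U|=2: {1,5}:1  {5,7}:2  {6,7}:1
  |U|=3: {1,5,7}:3  {4,6,7}:1  {5,6,7}:3
  |U|=4: {1,5,6,7}:6  {3,4,6,7}:1  {4,5,6,7}:4
  |U|=5: {1,4,5,6,7}:10  {2,3,4,6,7}:1  {3,4,5,6,7}:5
  |U|=6: {0,2,3,4,6,7}:1  {1,3,4,5,6,7}:15  {2,3,4,5,6,7}:6
  start at 0(b): 21
  start at 1(z): 7
sum over floor = 28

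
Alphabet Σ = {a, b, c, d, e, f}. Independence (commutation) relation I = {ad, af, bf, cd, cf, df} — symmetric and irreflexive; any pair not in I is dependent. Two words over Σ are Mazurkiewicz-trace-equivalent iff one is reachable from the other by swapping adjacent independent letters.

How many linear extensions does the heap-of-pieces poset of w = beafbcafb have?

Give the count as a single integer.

21

0(b) covers ∅
1(e) covers 0:b
2(a) covers 1:e
3(f) covers 1:e
4(b) covers 2:a
5(c) covers 4:b
6(a) covers 5:c
7(f) covers 3:f
8(b) covers 6:a
floor of heap: 0:b
completions by unplaced set U, small U first (add the entries for U minus each lowest piece of U):
  |U|=1: {7}:1  {8}:1
  |U|=2: {3,7}:1  {6,8}:1  {7,8}:2
  |U|=3: {3,7,8}:3  {5,6,8}:1  {6,7,8}:3
  |U|=4: {3,6,7,8}:6  {4,5,6,8}:1  {5,6,7,8}:4
  |U|=5: {2,4,5,6,8}:1  {3,5,6,7,8}:10  {4,5,6,7,8}:5
  |U|=6: {2,4,5,6,7,8}:6  {3,4,5,6,7,8}:15
  |U|=7: {2,3,4,5,6,7,8}:21
  start at 0(b): 21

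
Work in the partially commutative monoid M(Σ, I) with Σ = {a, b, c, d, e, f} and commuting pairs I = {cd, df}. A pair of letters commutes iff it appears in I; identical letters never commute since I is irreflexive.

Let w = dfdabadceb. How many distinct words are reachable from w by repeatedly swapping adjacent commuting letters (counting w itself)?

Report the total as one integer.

drop 0:d onto floor
drop 1:f onto floor
drop 2:d onto {0:d}
drop 3:a onto {1:f, 2:d}
drop 4:b onto {3:a}
drop 5:a onto {4:b}
drop 6:d onto {5:a}
drop 7:c onto {5:a}
drop 8:e onto {6:d, 7:c}
drop 9:b onto {8:e}
ground layer = {0:d, 1:f}
drop-orders for the pieces not yet dropped (sum over which currently-grounded one goes next):
  1 to go: {9} 1
  2 to go: {8,9} 1
  3 to go: {6,8,9} 1  {7,8,9} 1
  4 to go: {6,7,8,9} 2
  5 to go: {5,6,7,8,9} 2
  6 to go: {4,5,6,7,8,9} 2
  7 to go: {3,4,5,6,7,8,9} 2
  8 to go: {1,3,4,5,6,7,8,9} 2  {2,3,4,5,6,7,8,9} 2
  if 0:d drops first: 4 orders
  if 1:f drops first: 2 orders
heap linearizations: 6

6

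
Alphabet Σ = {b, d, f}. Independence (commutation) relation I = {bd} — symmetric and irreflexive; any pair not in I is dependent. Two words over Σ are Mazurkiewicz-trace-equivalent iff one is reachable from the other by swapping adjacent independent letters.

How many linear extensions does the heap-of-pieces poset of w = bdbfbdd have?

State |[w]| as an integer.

9

0(b) covers ∅
1(d) covers ∅
2(b) covers 0:b
3(f) covers 1:d, 2:b
4(b) covers 3:f
5(d) covers 3:f
6(d) covers 5:d
floor of heap: 0:b, 1:d
completions by unplaced set U, small U first (add the entries for U minus each lowest piece of U):
  |U|=1: {4}:1  {6}:1
  |U|=2: {4,6}:2  {5,6}:1
  |U|=3: {4,5,6}:3
  |U|=4: {3,4,5,6}:3
  |U|=5: {1,3,4,5,6}:3  {2,3,4,5,6}:3
  start at 0(b): 6
  start at 1(d): 3
sum over floor = 9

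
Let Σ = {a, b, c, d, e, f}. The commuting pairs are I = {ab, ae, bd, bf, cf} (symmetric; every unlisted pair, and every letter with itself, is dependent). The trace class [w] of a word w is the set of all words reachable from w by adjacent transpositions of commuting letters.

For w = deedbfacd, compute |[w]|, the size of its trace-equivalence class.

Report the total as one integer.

piece 0:d — minimal
piece 1:e rests on {0:d}
piece 2:e rests on {1:e}
piece 3:d rests on {2:e}
piece 4:b rests on {2:e}
piece 5:f rests on {3:d}
piece 6:a rests on {5:f}
piece 7:c rests on {4:b, 6:a}
piece 8:d rests on {7:c}
minimal pieces: {0:d}
ways to finish when only these pieces remain (= sum over removing one remaining piece with nothing left below it):
  1 left: {8}→1
  2 left: {7,8}→1
  3 left: {4,7,8}→1  {6,7,8}→1
  4 left: {4,6,7,8}→2  {5,6,7,8}→1
  5 left: {3,5,6,7,8}→1  {4,5,6,7,8}→3
  6 left: {3,4,5,6,7,8}→4
  7 left: {2,3,4,5,6,7,8}→4
  placing 0:d first → 4 extensions

4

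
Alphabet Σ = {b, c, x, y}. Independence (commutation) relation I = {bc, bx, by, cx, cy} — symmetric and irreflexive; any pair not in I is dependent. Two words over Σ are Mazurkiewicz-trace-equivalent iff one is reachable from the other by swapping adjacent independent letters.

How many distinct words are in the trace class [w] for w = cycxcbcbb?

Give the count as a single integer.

#0=c has no predecessor
#1=y has no predecessor
#2=c depends on [0:c]
#3=x depends on [1:y]
#4=c depends on [2:c]
#5=b has no predecessor
#6=c depends on [4:c]
#7=b depends on [5:b]
#8=b depends on [7:b]
sources: [0:c, 1:y, 5:b]
N(rest) = Σ N(rest − s) over sources s of rest; N(one piece) = 1:
  size 1 → [3]=1  [6]=1  [8]=1
  size 2 → [1,3]=1  [3,6]=2  [3,8]=2  [4,6]=1  [6,8]=2  [7,8]=1
  size 3 → [1,3,6]=3  [1,3,8]=3  [2,4,6]=1  [3,4,6]=3  [3,6,8]=6  [3,7,8]=3  [4,6,8]=3  [5,7,8]=1  [6,7,8]=3
  size 4 → [0,2,4,6]=1  [1,3,4,6]=6  [1,3,6,8]=12  [1,3,7,8]=6  [2,3,4,6]=4  [2,4,6,8]=4  [3,4,6,8]=12  [3,5,7,8]=4  [3,6,7,8]=12  [4,6,7,8]=6  [5,6,7,8]=4
  size 5 → [0,2,3,4,6]=5  [0,2,4,6,8]=5  [1,2,3,4,6]=10  [1,3,4,6,8]=30  [1,3,5,7,8]=10  [1,3,6,7,8]=30  [2,3,4,6,8]=20  [2,4,6,7,8]=10  [3,4,6,7,8]=30  [3,5,6,7,8]=20  [4,5,6,7,8]=10
  size 6 → [0,1,2,3,4,6]=15  [0,2,3,4,6,8]=30  [0,2,4,6,7,8]=15  [1,2,3,4,6,8]=60  [1,3,4,6,7,8]=90  [1,3,5,6,7,8]=60  [2,3,4,6,7,8]=60  [2,4,5,6,7,8]=20  [3,4,5,6,7,8]=60
  size 7 → [0,1,2,3,4,6,8]=105  [0,2,3,4,6,7,8]=105  [0,2,4,5,6,7,8]=35  [1,2,3,4,6,7,8]=210  [1,3,4,5,6,7,8]=210  [2,3,4,5,6,7,8]=140
  first=0(c) contributes 560
  first=1(y) contributes 280
  first=5(b) contributes 420
|[w]| = 1260

1260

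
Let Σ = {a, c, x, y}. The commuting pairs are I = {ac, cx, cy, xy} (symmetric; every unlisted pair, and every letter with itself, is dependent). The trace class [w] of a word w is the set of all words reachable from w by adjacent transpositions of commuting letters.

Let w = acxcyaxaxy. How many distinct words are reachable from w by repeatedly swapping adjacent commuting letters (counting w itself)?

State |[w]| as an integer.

piece 0:a — minimal
piece 1:c — minimal
piece 2:x rests on {0:a}
piece 3:c rests on {1:c}
piece 4:y rests on {0:a}
piece 5:a rests on {2:x, 4:y}
piece 6:x rests on {5:a}
piece 7:a rests on {6:x}
piece 8:x rests on {7:a}
piece 9:y rests on {7:a}
minimal pieces: {0:a, 1:c}
ways to finish when only these pieces remain (= sum over removing one remaining piece with nothing left below it):
  1 left: {3}→1  {8}→1  {9}→1
  2 left: {1,3}→1  {3,8}→2  {3,9}→2  {8,9}→2
  3 left: {1,3,8}→3  {1,3,9}→3  {3,8,9}→6  {7,8,9}→2
  4 left: {1,3,8,9}→12  {3,7,8,9}→8  {6,7,8,9}→2
  5 left: {1,3,7,8,9}→20  {3,6,7,8,9}→10  {5,6,7,8,9}→2
  6 left: {1,3,6,7,8,9}→30  {2,5,6,7,8,9}→2  {3,5,6,7,8,9}→12  {4,5,6,7,8,9}→2
  7 left: {1,3,5,6,7,8,9}→42  {2,3,5,6,7,8,9}→14  {2,4,5,6,7,8,9}→4  {3,4,5,6,7,8,9}→14
  8 left: {0,2,4,5,6,7,8,9}→4  {1,2,3,5,6,7,8,9}→56  {1,3,4,5,6,7,8,9}→56  {2,3,4,5,6,7,8,9}→32
  placing 0:a first → 144 extensions
  placing 1:c first → 36 extensions
total linear extensions = 180

180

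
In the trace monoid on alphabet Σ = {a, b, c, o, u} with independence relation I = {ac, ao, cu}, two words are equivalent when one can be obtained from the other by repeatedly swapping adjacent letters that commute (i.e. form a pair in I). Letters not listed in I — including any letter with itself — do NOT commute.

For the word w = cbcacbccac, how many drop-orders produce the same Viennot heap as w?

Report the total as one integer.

12

0(c) covers ∅
1(b) covers 0:c
2(c) covers 1:b
3(a) covers 1:b
4(c) covers 2:c
5(b) covers 3:a, 4:c
6(c) covers 5:b
7(c) covers 6:c
8(a) covers 5:b
9(c) covers 7:c
floor of heap: 0:c
completions by unplaced set U, small U first (add the entries for U minus each lowest piece of U):
  |U|=1: {8}:1  {9}:1
  |U|=2: {7,9}:1  {8,9}:2
  |U|=3: {6,7,9}:1  {7,8,9}:3
  |U|=4: {6,7,8,9}:4
  |U|=5: {5,6,7,8,9}:4
  |U|=6: {3,5,6,7,8,9}:4  {4,5,6,7,8,9}:4
  |U|=7: {2,4,5,6,7,8,9}:4  {3,4,5,6,7,8,9}:8
  |U|=8: {2,3,4,5,6,7,8,9}:12
  start at 0(c): 12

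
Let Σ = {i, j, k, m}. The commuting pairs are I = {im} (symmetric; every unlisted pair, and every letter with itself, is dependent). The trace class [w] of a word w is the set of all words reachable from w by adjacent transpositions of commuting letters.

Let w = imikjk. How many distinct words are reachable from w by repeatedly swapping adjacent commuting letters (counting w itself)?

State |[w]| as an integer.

0(i) covers ∅
1(m) covers ∅
2(i) covers 0:i
3(k) covers 1:m, 2:i
4(j) covers 3:k
5(k) covers 4:j
floor of heap: 0:i, 1:m
completions by unplaced set U, small U first (add the entries for U minus each lowest piece of U):
  |U|=1: {5}:1
  |U|=2: {4,5}:1
  |U|=3: {3,4,5}:1
  |U|=4: {1,3,4,5}:1  {2,3,4,5}:1
  start at 0(i): 2
  start at 1(m): 1
sum over floor = 3

3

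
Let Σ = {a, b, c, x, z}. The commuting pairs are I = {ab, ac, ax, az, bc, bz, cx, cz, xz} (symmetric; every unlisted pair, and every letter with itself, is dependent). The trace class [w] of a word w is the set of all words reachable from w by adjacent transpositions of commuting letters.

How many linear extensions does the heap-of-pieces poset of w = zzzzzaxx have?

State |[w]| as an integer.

168

drop 0:z onto floor
drop 1:z onto {0:z}
drop 2:z onto {1:z}
drop 3:z onto {2:z}
drop 4:z onto {3:z}
drop 5:a onto floor
drop 6:x onto floor
drop 7:x onto {6:x}
ground layer = {0:z, 5:a, 6:x}
drop-orders for the pieces not yet dropped (sum over which currently-grounded one goes next):
  1 to go: {4} 1  {5} 1  {7} 1
  2 to go: {3,4} 1  {4,5} 2  {4,7} 2  {5,7} 2  {6,7} 1
  3 to go: {2,3,4} 1  {3,4,5} 3  {3,4,7} 3  {4,5,7} 6  {4,6,7} 3  {5,6,7} 3
  4 to go: {1,2,3,4} 1  {2,3,4,5} 4  {2,3,4,7} 4  {3,4,5,7} 12  {3,4,6,7} 6  {4,5,6,7} 12
  5 to go: {0,1,2,3,4} 1  {1,2,3,4,5} 5  {1,2,3,4,7} 5  {2,3,4,5,7} 20  {2,3,4,6,7} 10  {3,4,5,6,7} 30
  6 to go: {0,1,2,3,4,5} 6  {0,1,2,3,4,7} 6  {1,2,3,4,5,7} 30  {1,2,3,4,6,7} 15  {2,3,4,5,6,7} 60
  if 0:z drops first: 105 orders
  if 5:a drops first: 21 orders
  if 6:x drops first: 42 orders
heap linearizations: 168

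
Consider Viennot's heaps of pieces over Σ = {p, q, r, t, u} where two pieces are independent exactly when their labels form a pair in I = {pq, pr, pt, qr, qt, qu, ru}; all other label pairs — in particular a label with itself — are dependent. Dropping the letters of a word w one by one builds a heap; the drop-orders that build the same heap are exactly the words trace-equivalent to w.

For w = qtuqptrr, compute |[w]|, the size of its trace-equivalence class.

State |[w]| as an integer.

0(q) covers ∅
1(t) covers ∅
2(u) covers 1:t
3(q) covers 0:q
4(p) covers 2:u
5(t) covers 2:u
6(r) covers 5:t
7(r) covers 6:r
floor of heap: 0:q, 1:t
completions by unplaced set U, small U first (add the entries for U minus each lowest piece of U):
  |U|=1: {3}:1  {4}:1  {7}:1
  |U|=2: {0,3}:1  {3,4}:2  {3,7}:2  {4,7}:2  {6,7}:1
  |U|=3: {0,3,4}:3  {0,3,7}:3  {3,4,7}:6  {3,6,7}:3  {4,6,7}:3  {5,6,7}:1
  |U|=4: {0,3,4,7}:12  {0,3,6,7}:6  {3,4,6,7}:12  {3,5,6,7}:4  {4,5,6,7}:4
  |U|=5: {0,3,4,6,7}:30  {0,3,5,6,7}:10  {2,4,5,6,7}:4  {3,4,5,6,7}:20
  |U|=6: {0,3,4,5,6,7}:60  {1,2,4,5,6,7}:4  {2,3,4,5,6,7}:24
  start at 0(q): 28
  start at 1(t): 84
sum over floor = 112

112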